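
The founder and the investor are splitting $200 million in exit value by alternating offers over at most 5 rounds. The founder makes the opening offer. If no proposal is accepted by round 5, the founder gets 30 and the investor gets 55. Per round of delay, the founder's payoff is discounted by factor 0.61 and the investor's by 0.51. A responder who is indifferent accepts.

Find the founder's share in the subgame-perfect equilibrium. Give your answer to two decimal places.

142.52

Solve by backward induction from round 5.
Round 5 (the founder proposes): the investor gets 55 if talks fail, so the founder offers 55 and keeps 145.
Round 4 (the investor proposes): the founder can get 145 next round, worth 0.61 × 145 = 88.45 now; the investor offers that and keeps 111.55.
Round 3 (the founder proposes): the investor can get 111.55 next round, worth 0.51 × 111.55 = 56.8905 now. The founder offers 56.8905 and keeps 200 − 56.8905 = 143.1095.
Round 2 (the investor proposes): the founder can get 143.1095 next round, worth 0.61 × 143.1095 = 87.296795 now. The investor offers 87.296795 and keeps 200 − 87.296795 = 112.703205.
Round 1 (the founder proposes): the investor can get 112.703205 next round, worth 0.51 × 112.703205 = 57.47863455 now; the founder offers that and keeps 142.52136545.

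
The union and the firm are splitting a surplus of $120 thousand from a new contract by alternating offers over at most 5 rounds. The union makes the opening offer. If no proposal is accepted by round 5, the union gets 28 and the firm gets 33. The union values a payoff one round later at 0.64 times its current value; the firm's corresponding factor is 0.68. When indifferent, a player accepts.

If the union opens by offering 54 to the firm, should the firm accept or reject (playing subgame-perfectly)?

Accept

Round 5 (the union proposes): the firm gets 33 if talks fail, so the union offers 33 and keeps 87.
Round 4 (the firm proposes): the union can get 87 next round, worth 0.64 × 87 = 55.68 now. The firm offers 55.68 and keeps 120 − 55.68 = 64.32.
Round 3 (the union proposes): the firm can get 64.32 next round, worth 0.68 × 64.32 = 43.7376 now. The union offers 43.7376 and keeps 120 − 43.7376 = 76.2624.
Round 2 (the firm proposes): the union can get 76.2624 next round, worth 0.64 × 76.2624 = 48.807936 now. The firm offers 48.807936 and keeps 120 − 48.807936 = 71.192064.
So by rejecting in round 1, the firm gets 71.192064 next round, worth 0.68 × 71.192064 = 48.41060352 now.
Offer 54 ≥ 48.41060352, so the firm accepts.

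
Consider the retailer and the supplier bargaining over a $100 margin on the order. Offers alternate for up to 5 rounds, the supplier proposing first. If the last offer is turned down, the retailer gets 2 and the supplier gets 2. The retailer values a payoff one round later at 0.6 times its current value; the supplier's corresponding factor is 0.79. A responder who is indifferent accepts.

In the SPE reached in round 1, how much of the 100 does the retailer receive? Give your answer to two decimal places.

Round 5 (the supplier proposes): the retailer gets 2 if talks fail, so the supplier offers 2 and keeps 98.
Round 4 (the retailer proposes): the supplier can get 98 next round, worth 0.79 × 98 = 77.42 now. The retailer offers 77.42 and keeps 100 − 77.42 = 22.58.
Round 3 (the supplier proposes): the retailer can get 22.58 next round, worth 0.6 × 22.58 = 13.548 now; the supplier offers that and keeps 86.452.
Round 2 (the retailer proposes): the supplier can get 86.452 next round, worth 0.79 × 86.452 = 68.29708 now; the retailer offers that and keeps 31.70292.
Round 1 (the supplier proposes): the retailer can get 31.70292 next round, worth 0.6 × 31.70292 = 19.021752 now. The supplier offers 19.021752 and keeps 100 − 19.021752 = 80.978248.

19.02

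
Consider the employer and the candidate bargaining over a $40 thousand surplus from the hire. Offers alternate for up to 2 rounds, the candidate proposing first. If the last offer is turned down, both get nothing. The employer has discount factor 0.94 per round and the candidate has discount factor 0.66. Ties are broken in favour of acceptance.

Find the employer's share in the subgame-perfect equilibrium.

Round 2 (the employer proposes): the candidate will accept anything ≥ 0, so the employer offers 0 and keeps 40.
Round 1 (the candidate proposes): the employer can get 40 next round, worth 0.94 × 40 = 37.6 now. The candidate offers 37.6 and keeps 40 − 37.6 = 2.4.

37.6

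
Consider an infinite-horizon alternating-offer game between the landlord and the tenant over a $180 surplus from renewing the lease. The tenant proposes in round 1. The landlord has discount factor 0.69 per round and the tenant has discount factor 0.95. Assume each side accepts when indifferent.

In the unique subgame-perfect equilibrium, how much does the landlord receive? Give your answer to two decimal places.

18.03

Let x be the tenant's share when the tenant proposes and y be the landlord's share when the landlord proposes.
The landlord accepts iff offered ≥ 0.69·y, so x = 180 − 0.69y. Symmetrically y = 180 − 0.95x.
Substituting: x = 180 − 0.69(180 − 0.95x), giving x(1 − 0.95·0.69) = 180(1 − 0.69).
So x = 180 × 0.31 / 0.3445 ≈ 161.9739, and the landlord receives 180 − x ≈ 18.0261.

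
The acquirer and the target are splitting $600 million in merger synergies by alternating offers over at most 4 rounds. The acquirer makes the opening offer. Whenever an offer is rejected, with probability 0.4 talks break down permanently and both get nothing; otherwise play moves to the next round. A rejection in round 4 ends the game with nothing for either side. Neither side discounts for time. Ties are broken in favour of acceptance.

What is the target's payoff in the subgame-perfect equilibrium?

273.6

Round 4 (the target proposes): rejection yields 0 for the acquirer; the target offers 0 and keeps 600.
Round 3 (the acquirer proposes): rejecting gives the target an expected 0.6 × 600 = 360, so the acquirer offers 360, keeping 240.
Round 2 (the target proposes): rejecting gives the acquirer an expected 0.6 × 240 = 144; the target offers that and keeps 456.
Round 1 (the acquirer proposes): rejecting gives the target an expected 0.6 × 456 = 273.6. The acquirer offers 273.6 and keeps 600 − 273.6 = 326.4.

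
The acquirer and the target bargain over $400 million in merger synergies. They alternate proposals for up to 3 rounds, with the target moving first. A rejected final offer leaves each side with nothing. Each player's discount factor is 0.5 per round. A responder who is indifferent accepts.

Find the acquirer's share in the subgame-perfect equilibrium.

100

Round 3 (the target proposes): rejection yields 0 for the acquirer; the target offers 0 and keeps 400.
Round 2 (the acquirer proposes): the target can get 400 next round, worth 0.5 × 400 = 200 now; the acquirer offers that and keeps 200.
Round 1 (the target proposes): the acquirer can get 200 next round, worth 0.5 × 200 = 100 now. The target offers 100 and keeps 400 − 100 = 300.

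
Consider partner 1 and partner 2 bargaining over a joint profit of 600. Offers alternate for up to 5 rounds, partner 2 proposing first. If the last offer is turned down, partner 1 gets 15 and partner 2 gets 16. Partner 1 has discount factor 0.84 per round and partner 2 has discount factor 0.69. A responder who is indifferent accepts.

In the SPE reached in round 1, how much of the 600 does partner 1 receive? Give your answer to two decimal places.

Round 5 (partner 2 proposes): partner 1 gets 15 if talks fail, so partner 2 offers 15 and keeps 585.
Round 4 (partner 1 proposes): partner 2 can get 585 next round, worth 0.69 × 585 = 403.65 now. Partner 1 offers 403.65 and keeps 600 − 403.65 = 196.35.
Round 3 (partner 2 proposes): partner 1 can get 196.35 next round, worth 0.84 × 196.35 = 164.934 now, so partner 2 offers 164.934, keeping 435.066.
Round 2 (partner 1 proposes): partner 2 can get 435.066 next round, worth 0.69 × 435.066 = 300.19554 now; partner 1 offers that and keeps 299.80446.
Round 1 (partner 2 proposes): partner 1 can get 299.80446 next round, worth 0.84 × 299.80446 = 251.8357464 now; partner 2 offers that and keeps 348.1642536.

251.84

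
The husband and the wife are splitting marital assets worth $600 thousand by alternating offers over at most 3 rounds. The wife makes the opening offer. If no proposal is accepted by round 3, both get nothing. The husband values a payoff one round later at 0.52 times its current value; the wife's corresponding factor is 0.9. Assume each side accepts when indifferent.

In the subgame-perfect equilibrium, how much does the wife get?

568.8

Round 3 (the wife proposes): rejection yields 0 for the husband; the wife offers 0 and keeps 600.
Round 2 (the husband proposes): the wife can get 600 next round, worth 0.9 × 600 = 540 now. The husband offers 540 and keeps 600 − 540 = 60.
Round 1 (the wife proposes): the husband can get 60 next round, worth 0.52 × 60 = 31.2 now, so the wife offers 31.2, keeping 568.8.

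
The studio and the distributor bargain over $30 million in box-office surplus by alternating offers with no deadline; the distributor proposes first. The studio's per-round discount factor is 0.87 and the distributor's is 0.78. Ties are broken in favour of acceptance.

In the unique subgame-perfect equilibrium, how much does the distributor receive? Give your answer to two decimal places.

12.13

In a stationary SPE each proposer offers the other exactly their discounted continuation value.
If the distributor keeps x when proposing and the studio keeps y when proposing, then x = 30 − 0.87y and y = 30 − 0.78x.
Solving: x = 30(1 − 0.87) / (1 − 0.78·0.87) = 3.9 / 0.3214 ≈ 12.1344.
The studio gets 30 − 12.1344 ≈ 17.8656.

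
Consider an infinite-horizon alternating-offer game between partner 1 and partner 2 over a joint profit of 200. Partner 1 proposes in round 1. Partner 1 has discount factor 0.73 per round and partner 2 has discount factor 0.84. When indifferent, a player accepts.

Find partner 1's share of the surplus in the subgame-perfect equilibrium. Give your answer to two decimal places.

82.73

When partner 1 proposes, partner 2 accepts any offer worth at least 0.84 times what partner 2 would get by proposing next round; and vice versa.
This gives x = 200 − 0.84y and y = 200 − 0.73x, where x and y are each side's share when it proposes.
Hence (1 − 0.84·0.73)x = 200(1 − 0.84), i.e. 0.3868·x = 32.
x ≈ 82.7301; partner 2's share is 200 − x ≈ 117.2699.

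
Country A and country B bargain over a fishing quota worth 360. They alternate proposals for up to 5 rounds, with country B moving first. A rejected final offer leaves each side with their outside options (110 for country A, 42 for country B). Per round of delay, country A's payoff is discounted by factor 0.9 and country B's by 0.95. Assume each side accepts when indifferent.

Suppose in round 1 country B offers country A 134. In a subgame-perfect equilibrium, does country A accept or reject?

Accept

Work out country A's continuation value if the offer is rejected.
Round 5 (country B proposes): country A gets 110 if talks fail, so country B offers 110 and keeps 250.
Round 4 (country A proposes): country B can get 250 next round, worth 0.95 × 250 = 237.5 now. Country A offers 237.5 and keeps 360 − 237.5 = 122.5.
Round 3 (country B proposes): country A can get 122.5 next round, worth 0.9 × 122.5 = 110.25 now; country B offers that and keeps 249.75.
Round 2 (country A proposes): country B can get 249.75 next round, worth 0.95 × 249.75 = 237.2625 now, so country A offers 237.2625, keeping 122.7375.
So by rejecting in round 1, country A gets 122.7375 next round, worth 0.9 × 122.7375 = 110.46375 now.
Offer 134 ≥ 110.46375, so country A accepts.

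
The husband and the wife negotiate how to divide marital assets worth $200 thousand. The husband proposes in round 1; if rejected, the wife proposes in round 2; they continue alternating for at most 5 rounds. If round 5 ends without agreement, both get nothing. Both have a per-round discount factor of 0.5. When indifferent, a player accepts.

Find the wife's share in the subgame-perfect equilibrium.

62.5

Round 5 (the husband proposes): the wife will accept anything ≥ 0, so the husband offers 0 and keeps 200.
Round 4 (the wife proposes): the husband can get 200 next round, worth 0.5 × 200 = 100 now, so the wife offers 100, keeping 100.
Round 3 (the husband proposes): the wife can get 100 next round, worth 0.5 × 100 = 50 now; the husband offers that and keeps 150.
Round 2 (the wife proposes): the husband can get 150 next round, worth 0.5 × 150 = 75 now. The wife offers 75 and keeps 200 − 75 = 125.
Round 1 (the husband proposes): the wife can get 125 next round, worth 0.5 × 125 = 62.5 now, so the husband offers 62.5, keeping 137.5.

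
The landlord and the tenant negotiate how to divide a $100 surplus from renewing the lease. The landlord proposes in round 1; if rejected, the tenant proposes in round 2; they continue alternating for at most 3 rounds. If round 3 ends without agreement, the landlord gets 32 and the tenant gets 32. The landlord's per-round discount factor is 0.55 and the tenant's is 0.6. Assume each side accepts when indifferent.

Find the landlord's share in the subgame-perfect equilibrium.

62.44

Round 3 (the landlord proposes): the tenant gets 32 if talks fail, so the landlord offers 32 and keeps 68.
Round 2 (the tenant proposes): the landlord can get 68 next round, worth 0.55 × 68 = 37.4 now; the tenant offers that and keeps 62.6.
Round 1 (the landlord proposes): the tenant can get 62.6 next round, worth 0.6 × 62.6 = 37.56 now. The landlord offers 37.56 and keeps 100 − 37.56 = 62.44.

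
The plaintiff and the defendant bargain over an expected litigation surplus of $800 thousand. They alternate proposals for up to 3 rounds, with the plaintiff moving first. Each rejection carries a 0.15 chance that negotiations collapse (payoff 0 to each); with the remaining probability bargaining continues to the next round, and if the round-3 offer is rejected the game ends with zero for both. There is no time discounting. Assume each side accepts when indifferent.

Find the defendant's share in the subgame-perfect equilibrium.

102

Round 3 (the plaintiff proposes): rejection yields 0 for the defendant; the plaintiff offers 0 and keeps 800.
Round 2 (the defendant proposes): rejecting gives the plaintiff an expected 0.85 × 800 = 680. The defendant offers 680 and keeps 800 − 680 = 120.
Round 1 (the plaintiff proposes): rejecting gives the defendant an expected 0.85 × 120 = 102; the plaintiff offers that and keeps 698.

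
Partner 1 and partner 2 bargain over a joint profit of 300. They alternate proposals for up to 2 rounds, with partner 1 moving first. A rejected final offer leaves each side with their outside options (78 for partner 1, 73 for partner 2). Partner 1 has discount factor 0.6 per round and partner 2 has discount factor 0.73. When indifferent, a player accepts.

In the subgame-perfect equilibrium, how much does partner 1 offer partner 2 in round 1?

By backward induction:
Round 2 (partner 2 proposes): partner 1 gets 78 if talks fail, so partner 2 offers 78 and keeps 222.
Round 1 (partner 1 proposes): partner 2 can get 222 next round, worth 0.73 × 222 = 162.06 now, so partner 1 offers 162.06, keeping 137.94.

162.06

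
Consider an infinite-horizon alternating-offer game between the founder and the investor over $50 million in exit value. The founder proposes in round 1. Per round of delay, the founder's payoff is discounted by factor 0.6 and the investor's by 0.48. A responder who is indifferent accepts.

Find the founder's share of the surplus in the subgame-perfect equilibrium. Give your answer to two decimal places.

When the founder proposes, the investor accepts any offer worth at least 0.48 times what the investor would get by proposing next round; and vice versa.
This gives x = 50 − 0.48y and y = 50 − 0.6x, where x and y are each side's share when it proposes.
Hence (1 − 0.48·0.6)x = 50(1 − 0.48), i.e. 0.712·x = 26.
x ≈ 36.5169; the investor's share is 50 − x ≈ 13.4831.

36.52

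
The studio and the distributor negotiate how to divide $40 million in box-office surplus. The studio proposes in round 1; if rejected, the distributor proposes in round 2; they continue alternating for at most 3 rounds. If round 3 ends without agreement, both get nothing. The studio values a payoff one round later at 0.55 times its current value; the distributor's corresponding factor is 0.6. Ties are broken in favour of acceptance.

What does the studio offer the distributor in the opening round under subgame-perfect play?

Round 3 (the studio proposes): rejection yields 0 for the distributor; the studio offers 0 and keeps 40.
Round 2 (the distributor proposes): the studio can get 40 next round, worth 0.55 × 40 = 22 now, so the distributor offers 22, keeping 18.
Round 1 (the studio proposes): the distributor can get 18 next round, worth 0.6 × 18 = 10.8 now. The studio offers 10.8 and keeps 40 − 10.8 = 29.2.

10.8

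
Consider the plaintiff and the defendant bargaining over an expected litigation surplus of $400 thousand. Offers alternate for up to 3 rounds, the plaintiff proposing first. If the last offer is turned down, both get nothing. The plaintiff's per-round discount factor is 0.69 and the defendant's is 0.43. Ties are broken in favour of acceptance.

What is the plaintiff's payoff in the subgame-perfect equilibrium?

346.68

Round 3 (the plaintiff proposes): the defendant will accept anything ≥ 0, so the plaintiff offers 0 and keeps 400.
Round 2 (the defendant proposes): the plaintiff can get 400 next round, worth 0.69 × 400 = 276 now. The defendant offers 276 and keeps 400 − 276 = 124.
Round 1 (the plaintiff proposes): the defendant can get 124 next round, worth 0.43 × 124 = 53.32 now. The plaintiff offers 53.32 and keeps 400 − 53.32 = 346.68.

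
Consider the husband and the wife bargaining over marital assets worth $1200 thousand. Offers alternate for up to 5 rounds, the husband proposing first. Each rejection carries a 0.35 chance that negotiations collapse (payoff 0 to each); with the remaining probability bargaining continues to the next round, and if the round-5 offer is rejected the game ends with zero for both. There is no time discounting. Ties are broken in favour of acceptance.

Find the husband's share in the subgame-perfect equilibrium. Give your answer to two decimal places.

By backward induction:
Round 5 (the husband proposes): the wife will accept anything ≥ 0, so the husband offers 0 and keeps 1200.
Round 4 (the wife proposes): rejecting gives the husband an expected 0.65 × 1200 = 780; the wife offers that and keeps 420.
Round 3 (the husband proposes): rejecting gives the wife an expected 0.65 × 420 = 273. The husband offers 273 and keeps 1200 − 273 = 927.
Round 2 (the wife proposes): rejecting gives the husband an expected 0.65 × 927 = 602.55, so the wife offers 602.55, keeping 597.45.
Round 1 (the husband proposes): rejecting gives the wife an expected 0.65 × 597.45 = 388.3425. The husband offers 388.3425 and keeps 1200 − 388.3425 = 811.6575.

811.66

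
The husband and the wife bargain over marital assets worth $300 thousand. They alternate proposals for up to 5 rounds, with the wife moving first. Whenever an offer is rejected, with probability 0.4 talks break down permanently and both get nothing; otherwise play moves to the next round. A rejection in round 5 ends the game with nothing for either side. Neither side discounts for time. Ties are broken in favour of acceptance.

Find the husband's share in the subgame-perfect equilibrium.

Round 5 (the wife proposes): the husband will accept anything ≥ 0, so the wife offers 0 and keeps 300.
Round 4 (the husband proposes): rejecting gives the wife an expected 0.6 × 300 = 180; the husband offers that and keeps 120.
Round 3 (the wife proposes): rejecting gives the husband an expected 0.6 × 120 = 72; the wife offers that and keeps 228.
Round 2 (the husband proposes): rejecting gives the wife an expected 0.6 × 228 = 136.8, so the husband offers 136.8, keeping 163.2.
Round 1 (the wife proposes): rejecting gives the husband an expected 0.6 × 163.2 = 97.92; the wife offers that and keeps 202.08.

97.92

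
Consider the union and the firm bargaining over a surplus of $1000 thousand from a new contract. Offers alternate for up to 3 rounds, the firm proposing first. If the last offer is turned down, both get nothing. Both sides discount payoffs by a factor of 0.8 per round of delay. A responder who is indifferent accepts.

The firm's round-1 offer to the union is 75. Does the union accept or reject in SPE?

Round 3 (the firm proposes): the union will accept anything ≥ 0, so the firm offers 0 and keeps 1000.
Round 2 (the union proposes): the firm can get 1000 next round, worth 0.8 × 1000 = 800 now, so the union offers 800, keeping 200.
So by rejecting in round 1, the union gets 200 next round, worth 0.8 × 200 = 160 now.
Offer 75 < 160, so the union rejects.

Reject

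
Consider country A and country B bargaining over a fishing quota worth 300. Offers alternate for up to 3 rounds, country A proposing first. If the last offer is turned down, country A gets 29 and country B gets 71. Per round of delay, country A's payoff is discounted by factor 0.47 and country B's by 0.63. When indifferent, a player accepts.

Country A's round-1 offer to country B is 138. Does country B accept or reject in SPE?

Work out country B's continuation value if the offer is rejected.
Round 3 (country A proposes): country B gets 71 if talks fail, so country A offers 71 and keeps 229.
Round 2 (country B proposes): country A can get 229 next round, worth 0.47 × 229 = 107.63 now, so country B offers 107.63, keeping 192.37.
So by rejecting in round 1, country B gets 192.37 next round, worth 0.63 × 192.37 = 121.1931 now.
Offer 138 ≥ 121.1931, so country B accepts.

Accept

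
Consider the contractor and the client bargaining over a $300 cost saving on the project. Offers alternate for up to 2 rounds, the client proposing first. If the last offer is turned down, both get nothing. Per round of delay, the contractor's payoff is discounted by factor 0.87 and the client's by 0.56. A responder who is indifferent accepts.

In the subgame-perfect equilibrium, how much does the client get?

Work backward from the last round.
Round 2 (the contractor proposes): the client will accept anything ≥ 0, so the contractor offers 0 and keeps 300.
Round 1 (the client proposes): the contractor can get 300 next round, worth 0.87 × 300 = 261 now. The client offers 261 and keeps 300 − 261 = 39.

39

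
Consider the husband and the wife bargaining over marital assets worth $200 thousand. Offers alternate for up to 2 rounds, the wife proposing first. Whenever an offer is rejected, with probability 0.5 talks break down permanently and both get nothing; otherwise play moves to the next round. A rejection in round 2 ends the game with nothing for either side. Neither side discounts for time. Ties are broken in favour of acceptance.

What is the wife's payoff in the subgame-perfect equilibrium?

100

By backward induction:
Round 2 (the husband proposes): the wife will accept anything ≥ 0, so the husband offers 0 and keeps 200.
Round 1 (the wife proposes): rejecting gives the husband an expected 0.5 × 200 = 100, so the wife offers 100, keeping 100.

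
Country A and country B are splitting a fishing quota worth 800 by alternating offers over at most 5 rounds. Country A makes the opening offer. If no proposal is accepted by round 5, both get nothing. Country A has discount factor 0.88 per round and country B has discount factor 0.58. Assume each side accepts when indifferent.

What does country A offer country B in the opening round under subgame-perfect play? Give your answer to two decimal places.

Round 5 (country A proposes): country B will accept anything ≥ 0, so country A offers 0 and keeps 800.
Round 4 (country B proposes): country A can get 800 next round, worth 0.88 × 800 = 704 now; country B offers that and keeps 96.
Round 3 (country A proposes): country B can get 96 next round, worth 0.58 × 96 = 55.68 now, so country A offers 55.68, keeping 744.32.
Round 2 (country B proposes): country A can get 744.32 next round, worth 0.88 × 744.32 = 655.0016 now, so country B offers 655.0016, keeping 144.9984.
Round 1 (country A proposes): country B can get 144.9984 next round, worth 0.58 × 144.9984 = 84.099072 now, so country A offers 84.099072, keeping 715.900928.

84.10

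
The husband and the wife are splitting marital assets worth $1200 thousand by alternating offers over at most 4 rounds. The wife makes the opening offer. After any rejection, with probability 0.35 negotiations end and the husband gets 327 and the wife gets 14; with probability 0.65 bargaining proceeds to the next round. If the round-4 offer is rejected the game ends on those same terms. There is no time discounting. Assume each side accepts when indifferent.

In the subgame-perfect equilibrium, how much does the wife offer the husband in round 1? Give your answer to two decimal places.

758.33

Round 4 (the husband proposes): the wife gets 14 if talks fail, so the husband offers 14 and keeps 1186.
Round 3 (the wife proposes): rejecting gives the husband an expected 0.65 × 1186 + 0.35 × 327 = 885.35; the wife offers that and keeps 314.65.
Round 2 (the husband proposes): rejecting gives the wife an expected 0.65 × 314.65 + 0.35 × 14 = 209.4225; the husband offers that and keeps 990.5775.
Round 1 (the wife proposes): rejecting gives the husband an expected 0.65 × 990.5775 + 0.35 × 327 = 758.325375; the wife offers that and keeps 441.674625.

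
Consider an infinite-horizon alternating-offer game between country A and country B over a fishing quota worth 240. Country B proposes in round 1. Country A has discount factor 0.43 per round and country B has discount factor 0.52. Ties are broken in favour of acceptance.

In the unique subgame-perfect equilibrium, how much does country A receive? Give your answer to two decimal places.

63.80

When country B proposes, country A accepts any offer worth at least 0.43 times what country A would get by proposing next round; and vice versa.
This gives x = 240 − 0.43y and y = 240 − 0.52x, where x and y are each side's share when it proposes.
Hence (1 − 0.43·0.52)x = 240(1 − 0.43), i.e. 0.7764·x = 136.8.
x ≈ 176.1978; country A's share is 240 − x ≈ 63.8022.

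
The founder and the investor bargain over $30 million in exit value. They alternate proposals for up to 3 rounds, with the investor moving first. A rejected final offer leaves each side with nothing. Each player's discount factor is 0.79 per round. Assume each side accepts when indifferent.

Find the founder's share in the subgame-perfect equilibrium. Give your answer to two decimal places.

4.98

Round 3 (the investor proposes): rejection yields 0 for the founder; the investor offers 0 and keeps 30.
Round 2 (the founder proposes): the investor can get 30 next round, worth 0.79 × 30 = 23.7 now; the founder offers that and keeps 6.3.
Round 1 (the investor proposes): the founder can get 6.3 next round, worth 0.79 × 6.3 = 4.977 now, so the investor offers 4.977, keeping 25.023.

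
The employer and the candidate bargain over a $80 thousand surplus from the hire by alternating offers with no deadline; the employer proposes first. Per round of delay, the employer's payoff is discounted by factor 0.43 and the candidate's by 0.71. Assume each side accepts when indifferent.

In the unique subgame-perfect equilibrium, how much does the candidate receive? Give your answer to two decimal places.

In a stationary SPE each proposer offers the other exactly their discounted continuation value.
If the employer keeps x when proposing and the candidate keeps y when proposing, then x = 80 − 0.71y and y = 80 − 0.43x.
Solving: x = 80(1 − 0.71) / (1 − 0.43·0.71) = 23.2 / 0.6947 ≈ 33.3957.
The candidate gets 80 − 33.3957 ≈ 46.6043.

46.60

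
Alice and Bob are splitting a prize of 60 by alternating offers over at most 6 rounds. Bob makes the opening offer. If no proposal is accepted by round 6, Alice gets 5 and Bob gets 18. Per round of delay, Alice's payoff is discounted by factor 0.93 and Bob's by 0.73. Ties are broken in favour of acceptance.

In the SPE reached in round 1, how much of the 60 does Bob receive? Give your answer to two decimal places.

Round 6 (Alice proposes): Bob gets 18 if talks fail, so Alice offers 18 and keeps 42.
Round 5 (Bob proposes): Alice can get 42 next round, worth 0.93 × 42 = 39.06 now, so Bob offers 39.06, keeping 20.94.
Round 4 (Alice proposes): Bob can get 20.94 next round, worth 0.73 × 20.94 = 15.2862 now. Alice offers 15.2862 and keeps 60 − 15.2862 = 44.7138.
Round 3 (Bob proposes): Alice can get 44.7138 next round, worth 0.93 × 44.7138 = 41.583834 now, so Bob offers 41.583834, keeping 18.416166.
Round 2 (Alice proposes): Bob can get 18.416166 next round, worth 0.73 × 18.416166 = 13.44380118 now, so Alice offers 13.44380118, keeping 46.55619882.
Round 1 (Bob proposes): Alice can get 46.55619882 next round, worth 0.93 × 46.55619882 = 43.2972649026 now; Bob offers that and keeps 16.7027350974.

16.70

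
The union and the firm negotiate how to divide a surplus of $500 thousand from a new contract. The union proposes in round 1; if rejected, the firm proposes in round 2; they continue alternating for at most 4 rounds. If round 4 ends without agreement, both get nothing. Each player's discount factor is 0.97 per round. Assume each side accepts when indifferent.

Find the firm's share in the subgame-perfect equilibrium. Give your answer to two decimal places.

Round 4 (the firm proposes): the union will accept anything ≥ 0, so the firm offers 0 and keeps 500.
Round 3 (the union proposes): the firm can get 500 next round, worth 0.97 × 500 = 485 now, so the union offers 485, keeping 15.
Round 2 (the firm proposes): the union can get 15 next round, worth 0.97 × 15 = 14.55 now; the firm offers that and keeps 485.45.
Round 1 (the union proposes): the firm can get 485.45 next round, worth 0.97 × 485.45 = 470.8865 now. The union offers 470.8865 and keeps 500 − 470.8865 = 29.1135.

470.89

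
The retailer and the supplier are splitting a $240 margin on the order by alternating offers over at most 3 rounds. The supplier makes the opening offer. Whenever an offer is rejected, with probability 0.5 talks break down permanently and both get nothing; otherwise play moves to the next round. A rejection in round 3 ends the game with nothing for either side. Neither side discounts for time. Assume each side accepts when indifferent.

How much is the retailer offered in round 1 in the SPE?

By backward induction:
Round 3 (the supplier proposes): the retailer will accept anything ≥ 0, so the supplier offers 0 and keeps 240.
Round 2 (the retailer proposes): rejecting gives the supplier an expected 0.5 × 240 = 120, so the retailer offers 120, keeping 120.
Round 1 (the supplier proposes): rejecting gives the retailer an expected 0.5 × 120 = 60. The supplier offers 60 and keeps 240 − 60 = 180.

60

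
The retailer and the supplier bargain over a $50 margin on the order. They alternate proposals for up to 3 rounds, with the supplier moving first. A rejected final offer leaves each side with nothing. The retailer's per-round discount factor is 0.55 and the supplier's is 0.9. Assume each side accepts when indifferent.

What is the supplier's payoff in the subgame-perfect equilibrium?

47.25

Work backward from the last round.
Round 3 (the supplier proposes): rejection yields 0 for the retailer; the supplier offers 0 and keeps 50.
Round 2 (the retailer proposes): the supplier can get 50 next round, worth 0.9 × 50 = 45 now. The retailer offers 45 and keeps 50 − 45 = 5.
Round 1 (the supplier proposes): the retailer can get 5 next round, worth 0.55 × 5 = 2.75 now, so the supplier offers 2.75, keeping 47.25.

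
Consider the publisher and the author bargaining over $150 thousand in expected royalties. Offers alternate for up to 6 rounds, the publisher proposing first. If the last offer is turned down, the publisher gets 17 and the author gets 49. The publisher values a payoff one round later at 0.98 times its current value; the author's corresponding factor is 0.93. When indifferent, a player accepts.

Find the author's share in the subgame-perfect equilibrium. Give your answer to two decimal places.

Round 6 (the author proposes): the publisher gets 17 if talks fail, so the author offers 17 and keeps 133.
Round 5 (the publisher proposes): the author can get 133 next round, worth 0.93 × 133 = 123.69 now; the publisher offers that and keeps 26.31.
Round 4 (the author proposes): the publisher can get 26.31 next round, worth 0.98 × 26.31 = 25.7838 now, so the author offers 25.7838, keeping 124.2162.
Round 3 (the publisher proposes): the author can get 124.2162 next round, worth 0.93 × 124.2162 = 115.521066 now, so the publisher offers 115.521066, keeping 34.478934.
Round 2 (the author proposes): the publisher can get 34.478934 next round, worth 0.98 × 34.478934 = 33.78935532 now, so the author offers 33.78935532, keeping 116.21064468.
Round 1 (the publisher proposes): the author can get 116.21064468 next round, worth 0.93 × 116.21064468 = 108.0758995524 now. The publisher offers 108.0758995524 and keeps 150 − 108.0758995524 = 41.9241004476.

108.08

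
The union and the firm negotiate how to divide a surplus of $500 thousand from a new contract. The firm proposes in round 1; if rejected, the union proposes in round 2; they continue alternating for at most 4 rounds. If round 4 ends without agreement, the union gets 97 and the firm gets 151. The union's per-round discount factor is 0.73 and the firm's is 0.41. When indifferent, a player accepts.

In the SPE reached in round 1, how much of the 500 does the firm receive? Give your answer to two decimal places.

208.40

By backward induction:
Round 4 (the union proposes): the firm gets 151 if talks fail, so the union offers 151 and keeps 349.
Round 3 (the firm proposes): the union can get 349 next round, worth 0.73 × 349 = 254.77 now, so the firm offers 254.77, keeping 245.23.
Round 2 (the union proposes): the firm can get 245.23 next round, worth 0.41 × 245.23 = 100.5443 now, so the union offers 100.5443, keeping 399.4557.
Round 1 (the firm proposes): the union can get 399.4557 next round, worth 0.73 × 399.4557 = 291.602661 now. The firm offers 291.602661 and keeps 500 − 291.602661 = 208.397339.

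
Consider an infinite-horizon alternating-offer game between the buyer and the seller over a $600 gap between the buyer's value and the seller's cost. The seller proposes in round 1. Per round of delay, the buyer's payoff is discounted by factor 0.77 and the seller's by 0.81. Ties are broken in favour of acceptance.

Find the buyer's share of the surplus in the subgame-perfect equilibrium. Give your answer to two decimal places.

233.27

In a stationary SPE each proposer offers the other exactly their discounted continuation value.
If the seller keeps x when proposing and the buyer keeps y when proposing, then x = 600 − 0.77y and y = 600 − 0.81x.
Solving: x = 600(1 − 0.77) / (1 − 0.81·0.77) = 138 / 0.3763 ≈ 366.7287.
The buyer gets 600 − 366.7287 ≈ 233.2713.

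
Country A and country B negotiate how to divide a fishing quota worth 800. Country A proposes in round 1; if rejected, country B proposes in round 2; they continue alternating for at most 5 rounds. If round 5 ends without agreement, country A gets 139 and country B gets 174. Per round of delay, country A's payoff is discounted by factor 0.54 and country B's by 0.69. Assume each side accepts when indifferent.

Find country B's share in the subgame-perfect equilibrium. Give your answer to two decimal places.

372.69

By backward induction:
Round 5 (country A proposes): country B gets 174 if talks fail, so country A offers 174 and keeps 626.
Round 4 (country B proposes): country A can get 626 next round, worth 0.54 × 626 = 338.04 now. Country B offers 338.04 and keeps 800 − 338.04 = 461.96.
Round 3 (country A proposes): country B can get 461.96 next round, worth 0.69 × 461.96 = 318.7524 now. Country A offers 318.7524 and keeps 800 − 318.7524 = 481.2476.
Round 2 (country B proposes): country A can get 481.2476 next round, worth 0.54 × 481.2476 = 259.873704 now. Country B offers 259.873704 and keeps 800 − 259.873704 = 540.126296.
Round 1 (country A proposes): country B can get 540.126296 next round, worth 0.69 × 540.126296 = 372.68714424 now, so country A offers 372.68714424, keeping 427.31285576.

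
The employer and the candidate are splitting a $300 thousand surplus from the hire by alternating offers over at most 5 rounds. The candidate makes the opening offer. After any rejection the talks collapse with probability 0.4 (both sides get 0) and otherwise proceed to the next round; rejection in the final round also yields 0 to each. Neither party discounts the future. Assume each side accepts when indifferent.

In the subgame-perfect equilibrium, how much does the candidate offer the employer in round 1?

97.92

Round 5 (the candidate proposes): rejection yields 0 for the employer; the candidate offers 0 and keeps 300.
Round 4 (the employer proposes): rejecting gives the candidate an expected 0.6 × 300 = 180. The employer offers 180 and keeps 300 − 180 = 120.
Round 3 (the candidate proposes): rejecting gives the employer an expected 0.6 × 120 = 72. The candidate offers 72 and keeps 300 − 72 = 228.
Round 2 (the employer proposes): rejecting gives the candidate an expected 0.6 × 228 = 136.8. The employer offers 136.8 and keeps 300 − 136.8 = 163.2.
Round 1 (the candidate proposes): rejecting gives the employer an expected 0.6 × 163.2 = 97.92; the candidate offers that and keeps 202.08.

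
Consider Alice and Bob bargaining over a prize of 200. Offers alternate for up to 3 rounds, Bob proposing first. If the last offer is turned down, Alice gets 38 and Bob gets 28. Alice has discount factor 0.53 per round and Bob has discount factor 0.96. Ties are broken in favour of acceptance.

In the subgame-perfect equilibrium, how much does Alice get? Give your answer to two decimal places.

23.57

Round 3 (Bob proposes): Alice gets 38 if talks fail, so Bob offers 38 and keeps 162.
Round 2 (Alice proposes): Bob can get 162 next round, worth 0.96 × 162 = 155.52 now. Alice offers 155.52 and keeps 200 − 155.52 = 44.48.
Round 1 (Bob proposes): Alice can get 44.48 next round, worth 0.53 × 44.48 = 23.5744 now; Bob offers that and keeps 176.4256.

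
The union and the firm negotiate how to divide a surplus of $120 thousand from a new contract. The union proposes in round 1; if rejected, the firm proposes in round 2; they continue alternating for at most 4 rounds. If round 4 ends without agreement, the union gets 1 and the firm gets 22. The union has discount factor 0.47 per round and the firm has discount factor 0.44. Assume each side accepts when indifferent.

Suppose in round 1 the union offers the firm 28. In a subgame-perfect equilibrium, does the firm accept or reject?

Reject

Round 4 (the firm proposes): the union gets 1 if talks fail, so the firm offers 1 and keeps 119.
Round 3 (the union proposes): the firm can get 119 next round, worth 0.44 × 119 = 52.36 now, so the union offers 52.36, keeping 67.64.
Round 2 (the firm proposes): the union can get 67.64 next round, worth 0.47 × 67.64 = 31.7908 now; the firm offers that and keeps 88.2092.
So by rejecting in round 1, the firm gets 88.2092 next round, worth 0.44 × 88.2092 = 38.812048 now.
Offer 28 < 38.812048, so the firm rejects.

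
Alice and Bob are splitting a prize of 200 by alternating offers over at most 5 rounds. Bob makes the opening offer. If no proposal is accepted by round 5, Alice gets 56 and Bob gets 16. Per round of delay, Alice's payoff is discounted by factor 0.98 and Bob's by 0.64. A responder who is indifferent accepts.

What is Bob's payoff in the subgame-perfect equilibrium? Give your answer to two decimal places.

63.16

Round 5 (Bob proposes): Alice gets 56 if talks fail, so Bob offers 56 and keeps 144.
Round 4 (Alice proposes): Bob can get 144 next round, worth 0.64 × 144 = 92.16 now, so Alice offers 92.16, keeping 107.84.
Round 3 (Bob proposes): Alice can get 107.84 next round, worth 0.98 × 107.84 = 105.6832 now. Bob offers 105.6832 and keeps 200 − 105.6832 = 94.3168.
Round 2 (Alice proposes): Bob can get 94.3168 next round, worth 0.64 × 94.3168 = 60.362752 now; Alice offers that and keeps 139.637248.
Round 1 (Bob proposes): Alice can get 139.637248 next round, worth 0.98 × 139.637248 = 136.84450304 now; Bob offers that and keeps 63.15549696.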